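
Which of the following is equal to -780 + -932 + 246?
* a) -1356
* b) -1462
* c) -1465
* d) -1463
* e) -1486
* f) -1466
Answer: f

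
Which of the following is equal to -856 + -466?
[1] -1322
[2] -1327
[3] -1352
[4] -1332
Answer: 1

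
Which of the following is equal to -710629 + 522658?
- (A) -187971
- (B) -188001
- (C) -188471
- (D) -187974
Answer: A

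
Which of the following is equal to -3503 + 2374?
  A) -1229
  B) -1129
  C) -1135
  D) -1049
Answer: B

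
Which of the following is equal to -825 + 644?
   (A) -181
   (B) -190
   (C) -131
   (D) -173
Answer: A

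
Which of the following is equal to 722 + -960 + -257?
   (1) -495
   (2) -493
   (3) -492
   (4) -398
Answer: 1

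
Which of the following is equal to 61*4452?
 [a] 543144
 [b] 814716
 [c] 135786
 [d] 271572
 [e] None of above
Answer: d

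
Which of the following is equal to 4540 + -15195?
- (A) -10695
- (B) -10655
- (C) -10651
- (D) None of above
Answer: B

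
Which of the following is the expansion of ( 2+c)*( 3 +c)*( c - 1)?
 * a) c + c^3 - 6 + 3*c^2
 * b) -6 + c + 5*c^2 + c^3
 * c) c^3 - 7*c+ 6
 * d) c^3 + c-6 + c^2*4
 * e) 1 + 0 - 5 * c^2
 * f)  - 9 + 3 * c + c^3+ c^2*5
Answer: d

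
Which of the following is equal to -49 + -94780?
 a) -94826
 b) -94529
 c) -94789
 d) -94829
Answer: d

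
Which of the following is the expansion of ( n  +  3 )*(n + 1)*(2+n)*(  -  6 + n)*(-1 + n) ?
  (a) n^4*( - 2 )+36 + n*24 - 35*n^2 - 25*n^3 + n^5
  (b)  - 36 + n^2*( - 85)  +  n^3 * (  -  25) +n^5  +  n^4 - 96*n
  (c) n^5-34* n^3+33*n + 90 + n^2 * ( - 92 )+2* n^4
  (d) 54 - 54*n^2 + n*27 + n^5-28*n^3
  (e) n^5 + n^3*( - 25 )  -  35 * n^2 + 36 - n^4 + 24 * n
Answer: e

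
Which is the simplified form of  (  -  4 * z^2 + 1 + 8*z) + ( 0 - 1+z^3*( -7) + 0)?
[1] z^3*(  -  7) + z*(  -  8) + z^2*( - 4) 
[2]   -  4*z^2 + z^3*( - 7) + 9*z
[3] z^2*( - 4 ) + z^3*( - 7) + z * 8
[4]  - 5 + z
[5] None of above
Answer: 3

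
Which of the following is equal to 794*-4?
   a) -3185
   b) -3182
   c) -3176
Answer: c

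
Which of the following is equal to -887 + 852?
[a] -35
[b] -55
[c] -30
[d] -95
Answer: a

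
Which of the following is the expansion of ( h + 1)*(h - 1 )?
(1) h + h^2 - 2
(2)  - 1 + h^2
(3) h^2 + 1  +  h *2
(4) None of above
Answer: 2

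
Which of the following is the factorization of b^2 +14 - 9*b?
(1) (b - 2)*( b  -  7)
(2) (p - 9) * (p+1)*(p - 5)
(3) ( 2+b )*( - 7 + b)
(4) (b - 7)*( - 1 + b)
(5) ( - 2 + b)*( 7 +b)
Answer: 1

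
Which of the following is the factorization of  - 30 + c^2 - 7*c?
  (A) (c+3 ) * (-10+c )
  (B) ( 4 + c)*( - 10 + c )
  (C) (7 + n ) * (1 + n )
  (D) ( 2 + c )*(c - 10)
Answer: A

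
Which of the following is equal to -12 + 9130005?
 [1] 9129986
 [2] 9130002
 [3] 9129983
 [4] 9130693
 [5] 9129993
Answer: 5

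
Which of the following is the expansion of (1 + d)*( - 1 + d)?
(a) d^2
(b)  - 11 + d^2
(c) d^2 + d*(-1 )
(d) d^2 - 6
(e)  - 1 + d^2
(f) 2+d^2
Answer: e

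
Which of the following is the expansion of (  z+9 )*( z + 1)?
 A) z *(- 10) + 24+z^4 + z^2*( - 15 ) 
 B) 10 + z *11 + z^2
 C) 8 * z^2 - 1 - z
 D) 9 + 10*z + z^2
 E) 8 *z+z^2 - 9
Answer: D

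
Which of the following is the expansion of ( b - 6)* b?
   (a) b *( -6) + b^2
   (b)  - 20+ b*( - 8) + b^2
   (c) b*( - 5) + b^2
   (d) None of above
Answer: a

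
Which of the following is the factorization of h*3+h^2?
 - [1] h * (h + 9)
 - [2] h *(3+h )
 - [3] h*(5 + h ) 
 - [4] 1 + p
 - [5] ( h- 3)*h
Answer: 2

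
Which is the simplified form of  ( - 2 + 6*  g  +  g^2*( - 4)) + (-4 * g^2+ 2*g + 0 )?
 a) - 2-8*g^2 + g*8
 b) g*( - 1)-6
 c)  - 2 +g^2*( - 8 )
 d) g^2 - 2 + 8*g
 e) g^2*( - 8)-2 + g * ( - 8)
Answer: a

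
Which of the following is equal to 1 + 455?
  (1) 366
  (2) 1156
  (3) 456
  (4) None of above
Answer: 3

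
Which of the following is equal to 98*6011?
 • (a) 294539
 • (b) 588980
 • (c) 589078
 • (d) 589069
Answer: c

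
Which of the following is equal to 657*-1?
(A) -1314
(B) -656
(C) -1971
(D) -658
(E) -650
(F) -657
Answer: F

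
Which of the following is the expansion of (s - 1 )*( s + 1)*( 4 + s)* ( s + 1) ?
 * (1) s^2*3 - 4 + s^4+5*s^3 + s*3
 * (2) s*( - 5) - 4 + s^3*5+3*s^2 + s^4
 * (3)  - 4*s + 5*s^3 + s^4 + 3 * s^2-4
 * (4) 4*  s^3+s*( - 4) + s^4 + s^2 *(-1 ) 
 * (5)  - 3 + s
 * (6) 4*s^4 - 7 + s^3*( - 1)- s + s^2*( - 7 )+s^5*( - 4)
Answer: 2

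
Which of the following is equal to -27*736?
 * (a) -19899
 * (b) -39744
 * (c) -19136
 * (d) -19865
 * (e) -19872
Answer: e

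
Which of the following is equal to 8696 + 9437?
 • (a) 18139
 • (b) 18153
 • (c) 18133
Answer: c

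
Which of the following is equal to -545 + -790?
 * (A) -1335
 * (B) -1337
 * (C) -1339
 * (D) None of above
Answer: A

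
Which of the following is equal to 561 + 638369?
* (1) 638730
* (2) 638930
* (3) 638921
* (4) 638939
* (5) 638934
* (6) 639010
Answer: 2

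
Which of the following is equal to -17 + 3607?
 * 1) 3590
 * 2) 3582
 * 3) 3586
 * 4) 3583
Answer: 1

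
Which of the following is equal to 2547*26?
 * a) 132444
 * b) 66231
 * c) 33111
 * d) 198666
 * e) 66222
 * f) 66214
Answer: e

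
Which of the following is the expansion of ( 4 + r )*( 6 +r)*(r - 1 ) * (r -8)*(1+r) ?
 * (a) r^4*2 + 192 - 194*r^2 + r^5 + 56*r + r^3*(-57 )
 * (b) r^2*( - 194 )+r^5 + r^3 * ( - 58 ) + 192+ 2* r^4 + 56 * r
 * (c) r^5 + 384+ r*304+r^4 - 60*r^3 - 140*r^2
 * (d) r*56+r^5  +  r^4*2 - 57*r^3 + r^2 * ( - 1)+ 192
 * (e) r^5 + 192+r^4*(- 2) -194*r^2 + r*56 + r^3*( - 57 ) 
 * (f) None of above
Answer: a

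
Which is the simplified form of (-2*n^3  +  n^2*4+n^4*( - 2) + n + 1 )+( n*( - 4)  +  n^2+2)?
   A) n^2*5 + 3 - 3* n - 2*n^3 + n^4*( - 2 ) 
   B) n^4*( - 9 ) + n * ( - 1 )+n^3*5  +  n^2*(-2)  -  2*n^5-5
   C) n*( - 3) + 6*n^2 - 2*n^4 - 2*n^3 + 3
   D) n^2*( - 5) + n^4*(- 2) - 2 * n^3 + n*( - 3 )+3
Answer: A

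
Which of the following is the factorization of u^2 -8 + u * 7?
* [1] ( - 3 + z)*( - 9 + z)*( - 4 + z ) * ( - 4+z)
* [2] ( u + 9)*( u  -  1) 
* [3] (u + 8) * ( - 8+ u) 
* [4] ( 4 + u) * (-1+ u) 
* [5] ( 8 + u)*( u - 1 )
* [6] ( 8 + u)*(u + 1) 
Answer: 5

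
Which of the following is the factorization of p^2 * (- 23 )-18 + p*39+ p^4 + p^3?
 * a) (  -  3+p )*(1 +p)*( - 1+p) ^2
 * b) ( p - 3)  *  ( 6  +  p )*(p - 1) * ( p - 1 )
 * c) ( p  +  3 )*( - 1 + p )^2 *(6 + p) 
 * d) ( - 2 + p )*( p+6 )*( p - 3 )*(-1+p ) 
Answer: b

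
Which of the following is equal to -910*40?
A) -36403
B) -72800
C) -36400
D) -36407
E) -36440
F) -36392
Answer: C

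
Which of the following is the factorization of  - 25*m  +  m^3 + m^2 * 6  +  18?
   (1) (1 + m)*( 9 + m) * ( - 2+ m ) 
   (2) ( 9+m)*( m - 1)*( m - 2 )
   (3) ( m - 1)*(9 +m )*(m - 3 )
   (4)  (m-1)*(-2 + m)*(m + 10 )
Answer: 2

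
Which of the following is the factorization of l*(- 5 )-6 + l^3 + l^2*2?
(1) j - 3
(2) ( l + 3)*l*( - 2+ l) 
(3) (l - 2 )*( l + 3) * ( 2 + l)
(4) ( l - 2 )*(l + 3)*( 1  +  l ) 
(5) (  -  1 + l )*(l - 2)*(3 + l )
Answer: 4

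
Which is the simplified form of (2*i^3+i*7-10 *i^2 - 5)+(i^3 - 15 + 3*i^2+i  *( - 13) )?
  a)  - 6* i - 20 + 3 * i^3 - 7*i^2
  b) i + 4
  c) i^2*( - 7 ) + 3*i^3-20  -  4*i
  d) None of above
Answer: a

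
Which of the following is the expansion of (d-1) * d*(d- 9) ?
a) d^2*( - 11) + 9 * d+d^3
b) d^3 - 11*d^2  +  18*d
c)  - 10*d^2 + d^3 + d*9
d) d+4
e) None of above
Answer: c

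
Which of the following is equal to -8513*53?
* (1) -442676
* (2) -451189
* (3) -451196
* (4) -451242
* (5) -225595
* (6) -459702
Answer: 2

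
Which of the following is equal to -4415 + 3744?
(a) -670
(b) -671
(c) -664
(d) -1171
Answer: b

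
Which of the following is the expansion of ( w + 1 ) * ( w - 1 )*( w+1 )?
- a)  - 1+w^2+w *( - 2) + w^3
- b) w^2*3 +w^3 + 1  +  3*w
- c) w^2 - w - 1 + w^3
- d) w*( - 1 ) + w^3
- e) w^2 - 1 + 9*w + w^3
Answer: c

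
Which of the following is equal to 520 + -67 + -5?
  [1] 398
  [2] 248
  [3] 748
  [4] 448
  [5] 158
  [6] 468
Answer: 4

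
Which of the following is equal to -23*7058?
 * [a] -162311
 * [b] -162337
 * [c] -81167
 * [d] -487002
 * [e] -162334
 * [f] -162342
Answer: e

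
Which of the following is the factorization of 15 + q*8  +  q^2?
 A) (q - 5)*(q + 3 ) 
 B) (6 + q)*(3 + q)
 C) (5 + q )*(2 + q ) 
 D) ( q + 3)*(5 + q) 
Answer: D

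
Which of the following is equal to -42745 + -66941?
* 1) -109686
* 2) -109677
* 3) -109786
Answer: 1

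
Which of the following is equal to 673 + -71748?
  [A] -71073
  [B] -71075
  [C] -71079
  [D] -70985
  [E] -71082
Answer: B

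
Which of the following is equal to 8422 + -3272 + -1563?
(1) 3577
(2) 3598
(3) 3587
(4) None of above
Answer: 3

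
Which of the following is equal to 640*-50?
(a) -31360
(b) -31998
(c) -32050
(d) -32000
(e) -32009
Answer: d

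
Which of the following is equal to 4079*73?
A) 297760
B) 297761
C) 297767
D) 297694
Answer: C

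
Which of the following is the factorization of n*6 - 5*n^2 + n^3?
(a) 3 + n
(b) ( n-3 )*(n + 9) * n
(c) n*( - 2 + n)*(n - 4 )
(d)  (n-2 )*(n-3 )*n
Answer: d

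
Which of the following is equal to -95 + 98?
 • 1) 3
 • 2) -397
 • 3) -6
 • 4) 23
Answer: 1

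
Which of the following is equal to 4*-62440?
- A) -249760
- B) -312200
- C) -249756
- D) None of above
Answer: A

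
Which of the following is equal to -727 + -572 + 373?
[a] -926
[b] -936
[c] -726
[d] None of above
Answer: a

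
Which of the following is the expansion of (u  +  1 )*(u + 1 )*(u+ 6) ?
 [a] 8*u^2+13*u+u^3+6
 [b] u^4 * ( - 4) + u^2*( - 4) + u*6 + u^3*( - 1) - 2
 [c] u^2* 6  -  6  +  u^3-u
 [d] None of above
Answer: a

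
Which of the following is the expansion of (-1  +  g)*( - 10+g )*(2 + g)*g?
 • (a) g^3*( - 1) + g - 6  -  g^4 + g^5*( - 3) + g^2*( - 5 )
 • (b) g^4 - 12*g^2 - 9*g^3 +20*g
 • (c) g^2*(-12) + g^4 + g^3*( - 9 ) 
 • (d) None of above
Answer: b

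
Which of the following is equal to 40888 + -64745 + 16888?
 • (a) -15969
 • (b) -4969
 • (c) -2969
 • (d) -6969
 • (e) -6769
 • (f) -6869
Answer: d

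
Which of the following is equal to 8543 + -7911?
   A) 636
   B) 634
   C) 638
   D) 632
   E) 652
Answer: D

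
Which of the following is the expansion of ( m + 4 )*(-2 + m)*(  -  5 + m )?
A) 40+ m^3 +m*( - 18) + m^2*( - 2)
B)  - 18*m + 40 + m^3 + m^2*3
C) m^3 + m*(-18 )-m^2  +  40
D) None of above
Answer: D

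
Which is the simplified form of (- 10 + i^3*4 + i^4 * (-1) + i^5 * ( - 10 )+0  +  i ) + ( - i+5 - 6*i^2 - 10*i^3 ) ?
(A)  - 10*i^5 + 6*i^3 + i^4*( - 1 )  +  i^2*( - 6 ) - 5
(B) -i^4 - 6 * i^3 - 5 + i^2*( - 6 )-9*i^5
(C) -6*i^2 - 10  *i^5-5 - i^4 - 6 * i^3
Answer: C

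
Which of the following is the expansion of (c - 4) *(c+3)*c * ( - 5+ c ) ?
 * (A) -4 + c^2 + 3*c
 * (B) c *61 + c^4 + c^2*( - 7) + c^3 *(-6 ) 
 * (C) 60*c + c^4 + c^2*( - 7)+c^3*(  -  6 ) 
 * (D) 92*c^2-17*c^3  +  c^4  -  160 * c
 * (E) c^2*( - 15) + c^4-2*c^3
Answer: C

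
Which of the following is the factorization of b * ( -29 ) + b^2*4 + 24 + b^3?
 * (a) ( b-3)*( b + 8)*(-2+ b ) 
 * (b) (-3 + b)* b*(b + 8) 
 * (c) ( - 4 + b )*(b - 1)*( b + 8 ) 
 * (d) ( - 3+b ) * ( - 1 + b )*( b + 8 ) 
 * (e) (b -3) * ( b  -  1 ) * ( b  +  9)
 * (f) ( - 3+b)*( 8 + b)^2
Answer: d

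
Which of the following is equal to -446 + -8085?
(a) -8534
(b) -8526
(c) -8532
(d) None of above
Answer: d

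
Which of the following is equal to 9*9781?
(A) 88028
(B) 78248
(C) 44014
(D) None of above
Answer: D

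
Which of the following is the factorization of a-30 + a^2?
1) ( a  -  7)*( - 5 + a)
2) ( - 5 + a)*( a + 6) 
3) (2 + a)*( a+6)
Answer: 2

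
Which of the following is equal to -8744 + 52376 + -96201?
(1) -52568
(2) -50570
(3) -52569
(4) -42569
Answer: 3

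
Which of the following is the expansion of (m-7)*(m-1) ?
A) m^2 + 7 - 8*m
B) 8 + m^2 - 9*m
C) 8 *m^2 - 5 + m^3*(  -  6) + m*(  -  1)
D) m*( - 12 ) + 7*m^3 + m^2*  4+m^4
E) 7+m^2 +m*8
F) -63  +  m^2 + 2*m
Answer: A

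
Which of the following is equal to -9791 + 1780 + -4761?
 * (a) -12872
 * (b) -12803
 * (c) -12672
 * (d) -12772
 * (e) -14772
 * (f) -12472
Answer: d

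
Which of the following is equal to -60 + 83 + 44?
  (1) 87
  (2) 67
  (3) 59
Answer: 2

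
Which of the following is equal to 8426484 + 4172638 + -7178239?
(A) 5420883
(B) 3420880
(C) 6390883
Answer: A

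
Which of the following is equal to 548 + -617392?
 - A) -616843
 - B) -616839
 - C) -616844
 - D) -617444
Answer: C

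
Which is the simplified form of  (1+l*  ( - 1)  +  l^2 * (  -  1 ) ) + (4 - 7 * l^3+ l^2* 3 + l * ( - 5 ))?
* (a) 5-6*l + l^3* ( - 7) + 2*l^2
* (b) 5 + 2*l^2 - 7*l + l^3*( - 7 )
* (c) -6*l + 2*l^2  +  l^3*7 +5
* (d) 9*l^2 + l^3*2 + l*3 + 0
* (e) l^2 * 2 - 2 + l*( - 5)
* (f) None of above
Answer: a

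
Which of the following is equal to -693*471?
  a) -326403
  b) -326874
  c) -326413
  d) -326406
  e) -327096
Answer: a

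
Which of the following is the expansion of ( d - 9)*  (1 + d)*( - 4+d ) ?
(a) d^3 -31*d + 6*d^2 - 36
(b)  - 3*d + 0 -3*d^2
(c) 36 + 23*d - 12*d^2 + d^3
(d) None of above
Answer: c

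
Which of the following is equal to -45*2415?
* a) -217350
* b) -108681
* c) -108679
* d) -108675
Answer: d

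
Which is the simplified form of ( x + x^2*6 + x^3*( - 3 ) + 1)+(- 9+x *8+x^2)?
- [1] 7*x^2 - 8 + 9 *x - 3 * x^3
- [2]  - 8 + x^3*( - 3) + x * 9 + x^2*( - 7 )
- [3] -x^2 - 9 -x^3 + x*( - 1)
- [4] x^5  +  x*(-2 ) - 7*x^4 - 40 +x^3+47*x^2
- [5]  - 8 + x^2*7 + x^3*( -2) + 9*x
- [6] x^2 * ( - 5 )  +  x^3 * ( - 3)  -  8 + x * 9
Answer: 1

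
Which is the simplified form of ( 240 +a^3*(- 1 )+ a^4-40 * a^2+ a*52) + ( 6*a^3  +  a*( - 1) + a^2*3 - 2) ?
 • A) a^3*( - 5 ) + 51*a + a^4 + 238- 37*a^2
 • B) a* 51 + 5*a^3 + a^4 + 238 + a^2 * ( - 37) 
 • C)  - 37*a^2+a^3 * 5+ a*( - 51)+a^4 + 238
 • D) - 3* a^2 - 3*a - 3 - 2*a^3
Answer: B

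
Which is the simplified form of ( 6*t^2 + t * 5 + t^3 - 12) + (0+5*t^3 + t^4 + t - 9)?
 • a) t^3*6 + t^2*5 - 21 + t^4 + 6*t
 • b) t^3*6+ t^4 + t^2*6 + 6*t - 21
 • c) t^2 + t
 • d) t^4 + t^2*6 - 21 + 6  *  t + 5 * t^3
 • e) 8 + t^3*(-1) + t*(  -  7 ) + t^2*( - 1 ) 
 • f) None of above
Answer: b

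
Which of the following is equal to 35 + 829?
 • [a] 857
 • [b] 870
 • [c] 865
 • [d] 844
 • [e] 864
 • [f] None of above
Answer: e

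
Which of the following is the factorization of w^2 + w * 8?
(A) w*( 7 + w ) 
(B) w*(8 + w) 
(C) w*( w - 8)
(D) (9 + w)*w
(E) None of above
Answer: B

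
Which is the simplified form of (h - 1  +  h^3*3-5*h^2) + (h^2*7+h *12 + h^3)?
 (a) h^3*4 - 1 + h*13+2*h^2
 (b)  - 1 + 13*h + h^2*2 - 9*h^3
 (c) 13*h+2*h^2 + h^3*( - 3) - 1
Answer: a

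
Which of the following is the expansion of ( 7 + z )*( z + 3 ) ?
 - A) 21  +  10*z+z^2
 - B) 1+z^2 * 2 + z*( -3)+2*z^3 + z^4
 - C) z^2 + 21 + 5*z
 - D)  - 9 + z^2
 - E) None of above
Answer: A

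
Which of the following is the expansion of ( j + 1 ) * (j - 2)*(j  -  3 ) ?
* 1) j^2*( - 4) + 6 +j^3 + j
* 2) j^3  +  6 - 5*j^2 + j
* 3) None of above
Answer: 1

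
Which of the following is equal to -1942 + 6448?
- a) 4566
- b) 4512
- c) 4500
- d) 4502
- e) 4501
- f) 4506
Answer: f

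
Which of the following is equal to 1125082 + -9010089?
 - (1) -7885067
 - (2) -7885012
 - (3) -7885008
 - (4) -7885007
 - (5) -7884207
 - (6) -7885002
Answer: 4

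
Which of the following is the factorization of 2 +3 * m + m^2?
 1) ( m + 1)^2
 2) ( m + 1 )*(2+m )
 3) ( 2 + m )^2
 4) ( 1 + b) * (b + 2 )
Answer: 2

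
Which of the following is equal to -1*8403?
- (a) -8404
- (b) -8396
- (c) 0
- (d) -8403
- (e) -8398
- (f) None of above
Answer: d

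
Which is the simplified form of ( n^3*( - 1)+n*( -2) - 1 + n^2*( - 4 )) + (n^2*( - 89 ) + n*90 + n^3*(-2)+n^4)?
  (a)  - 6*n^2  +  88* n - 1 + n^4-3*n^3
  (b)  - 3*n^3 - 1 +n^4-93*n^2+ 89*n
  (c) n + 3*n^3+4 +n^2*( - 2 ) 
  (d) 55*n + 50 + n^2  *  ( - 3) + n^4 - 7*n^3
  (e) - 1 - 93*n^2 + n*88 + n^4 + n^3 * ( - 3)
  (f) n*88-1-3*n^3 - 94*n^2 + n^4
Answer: e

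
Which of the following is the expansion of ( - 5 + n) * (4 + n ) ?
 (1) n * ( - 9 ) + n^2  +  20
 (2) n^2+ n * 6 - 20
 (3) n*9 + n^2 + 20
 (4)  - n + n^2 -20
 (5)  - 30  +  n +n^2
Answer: 4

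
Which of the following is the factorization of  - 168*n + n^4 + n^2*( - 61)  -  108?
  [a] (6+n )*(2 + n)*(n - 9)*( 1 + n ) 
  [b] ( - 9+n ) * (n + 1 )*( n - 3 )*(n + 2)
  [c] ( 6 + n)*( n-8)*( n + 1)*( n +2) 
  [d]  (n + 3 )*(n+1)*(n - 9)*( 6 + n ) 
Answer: a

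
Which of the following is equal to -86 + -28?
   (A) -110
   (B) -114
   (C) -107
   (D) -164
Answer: B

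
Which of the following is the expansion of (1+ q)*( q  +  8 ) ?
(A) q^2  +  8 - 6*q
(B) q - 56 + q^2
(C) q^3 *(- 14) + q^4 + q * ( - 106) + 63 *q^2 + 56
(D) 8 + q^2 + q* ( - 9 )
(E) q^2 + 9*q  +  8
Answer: E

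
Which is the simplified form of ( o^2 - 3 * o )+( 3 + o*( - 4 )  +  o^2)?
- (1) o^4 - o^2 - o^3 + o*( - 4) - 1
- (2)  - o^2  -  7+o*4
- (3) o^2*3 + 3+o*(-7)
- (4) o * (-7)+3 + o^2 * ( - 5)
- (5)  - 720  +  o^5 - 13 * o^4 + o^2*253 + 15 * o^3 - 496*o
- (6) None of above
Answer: 6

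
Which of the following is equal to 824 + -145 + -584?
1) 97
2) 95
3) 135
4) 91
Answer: 2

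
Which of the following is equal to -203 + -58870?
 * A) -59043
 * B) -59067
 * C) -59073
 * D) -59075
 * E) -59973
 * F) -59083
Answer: C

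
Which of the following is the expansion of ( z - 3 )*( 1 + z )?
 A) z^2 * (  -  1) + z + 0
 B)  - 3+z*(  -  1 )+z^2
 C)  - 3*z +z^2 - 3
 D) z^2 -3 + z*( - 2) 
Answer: D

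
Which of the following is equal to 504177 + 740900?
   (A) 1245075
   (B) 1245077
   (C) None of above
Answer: B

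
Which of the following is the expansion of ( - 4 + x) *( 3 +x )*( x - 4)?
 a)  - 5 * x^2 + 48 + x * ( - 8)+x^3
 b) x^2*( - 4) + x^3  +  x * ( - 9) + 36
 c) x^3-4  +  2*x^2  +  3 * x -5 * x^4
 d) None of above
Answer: a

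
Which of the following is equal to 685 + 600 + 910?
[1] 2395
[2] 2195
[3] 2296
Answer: 2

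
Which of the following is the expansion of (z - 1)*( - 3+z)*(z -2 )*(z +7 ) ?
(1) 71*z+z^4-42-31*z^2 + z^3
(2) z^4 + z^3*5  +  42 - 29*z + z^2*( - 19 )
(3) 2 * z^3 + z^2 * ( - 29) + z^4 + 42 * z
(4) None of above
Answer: 1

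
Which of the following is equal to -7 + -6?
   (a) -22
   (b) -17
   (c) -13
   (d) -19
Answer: c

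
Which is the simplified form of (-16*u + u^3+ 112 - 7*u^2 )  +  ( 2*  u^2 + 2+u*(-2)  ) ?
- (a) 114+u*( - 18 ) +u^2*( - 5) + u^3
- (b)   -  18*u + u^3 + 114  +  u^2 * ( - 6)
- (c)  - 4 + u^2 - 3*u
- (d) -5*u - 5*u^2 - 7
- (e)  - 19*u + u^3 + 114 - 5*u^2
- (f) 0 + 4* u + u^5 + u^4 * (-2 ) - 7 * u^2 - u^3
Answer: a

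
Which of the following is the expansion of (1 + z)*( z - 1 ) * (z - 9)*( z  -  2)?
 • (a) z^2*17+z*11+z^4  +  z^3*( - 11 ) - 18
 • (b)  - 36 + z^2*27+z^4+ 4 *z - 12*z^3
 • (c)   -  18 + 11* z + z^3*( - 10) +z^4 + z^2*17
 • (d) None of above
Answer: a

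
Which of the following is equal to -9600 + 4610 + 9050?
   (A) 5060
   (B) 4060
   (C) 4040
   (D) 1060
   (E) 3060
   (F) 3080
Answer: B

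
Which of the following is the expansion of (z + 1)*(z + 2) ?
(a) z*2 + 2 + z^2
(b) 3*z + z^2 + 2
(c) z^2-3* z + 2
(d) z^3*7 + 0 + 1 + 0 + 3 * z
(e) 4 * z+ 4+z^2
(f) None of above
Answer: b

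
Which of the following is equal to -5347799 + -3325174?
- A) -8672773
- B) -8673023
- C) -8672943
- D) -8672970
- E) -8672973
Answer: E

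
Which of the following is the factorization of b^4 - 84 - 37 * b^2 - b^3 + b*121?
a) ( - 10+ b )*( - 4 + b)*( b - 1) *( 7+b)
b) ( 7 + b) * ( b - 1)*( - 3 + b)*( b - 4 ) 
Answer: b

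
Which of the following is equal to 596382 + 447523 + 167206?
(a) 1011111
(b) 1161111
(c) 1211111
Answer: c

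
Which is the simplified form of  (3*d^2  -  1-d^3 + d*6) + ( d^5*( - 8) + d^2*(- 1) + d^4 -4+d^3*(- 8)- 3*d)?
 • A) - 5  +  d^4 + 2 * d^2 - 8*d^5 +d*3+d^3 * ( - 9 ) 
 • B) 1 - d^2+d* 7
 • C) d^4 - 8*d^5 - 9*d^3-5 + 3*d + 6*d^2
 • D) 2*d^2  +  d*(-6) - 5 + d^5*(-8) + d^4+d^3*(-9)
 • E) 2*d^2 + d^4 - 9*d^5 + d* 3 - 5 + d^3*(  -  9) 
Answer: A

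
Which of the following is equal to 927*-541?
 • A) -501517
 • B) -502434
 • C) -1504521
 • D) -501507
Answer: D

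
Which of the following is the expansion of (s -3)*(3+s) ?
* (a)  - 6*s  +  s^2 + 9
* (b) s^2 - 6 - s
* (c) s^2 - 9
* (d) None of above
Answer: c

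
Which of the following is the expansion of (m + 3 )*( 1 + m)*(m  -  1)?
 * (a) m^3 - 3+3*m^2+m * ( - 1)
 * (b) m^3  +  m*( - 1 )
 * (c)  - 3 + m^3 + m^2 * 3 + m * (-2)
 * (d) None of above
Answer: a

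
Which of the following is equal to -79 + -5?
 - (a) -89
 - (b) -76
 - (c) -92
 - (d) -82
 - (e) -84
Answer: e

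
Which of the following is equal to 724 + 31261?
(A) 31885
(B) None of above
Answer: B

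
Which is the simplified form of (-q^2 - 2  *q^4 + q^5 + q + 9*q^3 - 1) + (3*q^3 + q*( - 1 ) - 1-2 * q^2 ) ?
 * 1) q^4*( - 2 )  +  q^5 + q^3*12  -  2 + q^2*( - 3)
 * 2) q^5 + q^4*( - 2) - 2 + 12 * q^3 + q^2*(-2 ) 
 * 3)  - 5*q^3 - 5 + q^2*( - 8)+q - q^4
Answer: 1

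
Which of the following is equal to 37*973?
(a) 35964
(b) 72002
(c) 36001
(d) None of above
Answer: c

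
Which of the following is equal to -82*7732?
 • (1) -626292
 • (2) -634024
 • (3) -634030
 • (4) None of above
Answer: 2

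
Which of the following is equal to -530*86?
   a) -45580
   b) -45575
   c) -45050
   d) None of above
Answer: a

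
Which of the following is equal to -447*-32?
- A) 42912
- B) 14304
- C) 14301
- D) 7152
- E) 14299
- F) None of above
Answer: B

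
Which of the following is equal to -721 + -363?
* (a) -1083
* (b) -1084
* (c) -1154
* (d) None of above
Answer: b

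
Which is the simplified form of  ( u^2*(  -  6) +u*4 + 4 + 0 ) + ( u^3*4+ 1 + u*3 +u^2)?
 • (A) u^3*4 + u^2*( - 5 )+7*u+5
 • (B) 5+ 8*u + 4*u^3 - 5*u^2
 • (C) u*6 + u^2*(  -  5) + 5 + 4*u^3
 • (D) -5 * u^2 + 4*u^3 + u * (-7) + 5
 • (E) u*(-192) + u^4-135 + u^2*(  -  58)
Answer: A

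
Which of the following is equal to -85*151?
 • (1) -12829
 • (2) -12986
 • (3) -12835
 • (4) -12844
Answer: 3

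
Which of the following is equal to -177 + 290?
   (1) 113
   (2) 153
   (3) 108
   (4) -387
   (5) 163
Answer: 1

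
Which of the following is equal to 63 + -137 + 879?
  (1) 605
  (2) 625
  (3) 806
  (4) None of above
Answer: 4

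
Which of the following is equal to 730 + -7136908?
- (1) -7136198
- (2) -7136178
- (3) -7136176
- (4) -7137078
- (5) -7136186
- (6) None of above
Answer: 2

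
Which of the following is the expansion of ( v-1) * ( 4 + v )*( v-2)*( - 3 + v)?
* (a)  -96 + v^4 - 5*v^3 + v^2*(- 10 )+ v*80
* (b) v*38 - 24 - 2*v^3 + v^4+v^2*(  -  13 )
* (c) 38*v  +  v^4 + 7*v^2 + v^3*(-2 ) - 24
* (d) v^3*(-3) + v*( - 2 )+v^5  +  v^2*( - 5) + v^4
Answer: b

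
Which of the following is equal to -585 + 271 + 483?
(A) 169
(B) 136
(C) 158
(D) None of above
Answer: A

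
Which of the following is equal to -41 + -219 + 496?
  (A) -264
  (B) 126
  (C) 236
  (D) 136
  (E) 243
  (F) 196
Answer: C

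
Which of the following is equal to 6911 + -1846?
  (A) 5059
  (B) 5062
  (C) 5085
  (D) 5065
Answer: D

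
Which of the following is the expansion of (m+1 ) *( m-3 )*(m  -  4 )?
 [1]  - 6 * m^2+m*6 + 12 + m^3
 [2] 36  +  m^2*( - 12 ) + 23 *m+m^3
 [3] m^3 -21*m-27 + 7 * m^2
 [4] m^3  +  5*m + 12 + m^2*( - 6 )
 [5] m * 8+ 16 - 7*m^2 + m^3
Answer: 4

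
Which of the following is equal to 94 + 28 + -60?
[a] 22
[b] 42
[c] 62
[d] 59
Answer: c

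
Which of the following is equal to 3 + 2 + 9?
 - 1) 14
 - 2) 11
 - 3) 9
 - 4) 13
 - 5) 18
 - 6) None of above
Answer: 1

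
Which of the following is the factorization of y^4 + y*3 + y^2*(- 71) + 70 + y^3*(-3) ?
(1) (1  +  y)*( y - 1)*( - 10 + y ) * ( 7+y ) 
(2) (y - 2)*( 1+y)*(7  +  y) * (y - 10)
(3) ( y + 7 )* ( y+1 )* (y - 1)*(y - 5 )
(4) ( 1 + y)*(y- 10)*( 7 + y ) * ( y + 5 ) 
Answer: 1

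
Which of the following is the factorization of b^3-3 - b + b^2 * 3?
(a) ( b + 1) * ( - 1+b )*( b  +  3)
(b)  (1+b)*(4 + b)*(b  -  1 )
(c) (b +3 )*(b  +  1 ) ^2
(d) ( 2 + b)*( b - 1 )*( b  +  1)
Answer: a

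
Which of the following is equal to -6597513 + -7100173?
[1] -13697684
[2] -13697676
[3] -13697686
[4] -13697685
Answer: 3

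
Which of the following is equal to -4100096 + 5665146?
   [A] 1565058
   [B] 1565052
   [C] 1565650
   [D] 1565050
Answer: D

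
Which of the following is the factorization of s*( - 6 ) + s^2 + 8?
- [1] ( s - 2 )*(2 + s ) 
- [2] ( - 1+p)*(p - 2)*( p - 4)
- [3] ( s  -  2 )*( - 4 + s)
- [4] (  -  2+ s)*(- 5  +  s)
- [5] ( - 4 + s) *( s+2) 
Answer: 3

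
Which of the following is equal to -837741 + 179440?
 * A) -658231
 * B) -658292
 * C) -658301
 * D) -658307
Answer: C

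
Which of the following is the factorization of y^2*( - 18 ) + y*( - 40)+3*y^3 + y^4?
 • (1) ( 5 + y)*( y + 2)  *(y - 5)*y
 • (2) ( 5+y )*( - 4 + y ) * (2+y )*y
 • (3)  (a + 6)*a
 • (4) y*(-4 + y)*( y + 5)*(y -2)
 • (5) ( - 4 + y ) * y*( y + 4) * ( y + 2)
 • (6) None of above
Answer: 2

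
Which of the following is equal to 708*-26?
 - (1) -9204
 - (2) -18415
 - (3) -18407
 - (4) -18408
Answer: 4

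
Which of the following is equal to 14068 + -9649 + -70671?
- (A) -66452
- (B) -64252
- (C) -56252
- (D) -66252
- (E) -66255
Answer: D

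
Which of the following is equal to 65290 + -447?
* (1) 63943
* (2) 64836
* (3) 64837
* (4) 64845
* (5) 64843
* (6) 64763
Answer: 5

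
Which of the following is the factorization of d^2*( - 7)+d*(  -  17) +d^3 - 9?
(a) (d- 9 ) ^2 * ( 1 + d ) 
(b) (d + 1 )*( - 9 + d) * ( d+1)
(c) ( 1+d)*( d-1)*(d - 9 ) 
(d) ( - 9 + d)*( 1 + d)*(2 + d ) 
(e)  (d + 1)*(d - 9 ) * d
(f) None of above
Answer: b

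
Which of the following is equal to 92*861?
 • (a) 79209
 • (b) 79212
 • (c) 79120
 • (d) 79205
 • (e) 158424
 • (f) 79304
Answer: b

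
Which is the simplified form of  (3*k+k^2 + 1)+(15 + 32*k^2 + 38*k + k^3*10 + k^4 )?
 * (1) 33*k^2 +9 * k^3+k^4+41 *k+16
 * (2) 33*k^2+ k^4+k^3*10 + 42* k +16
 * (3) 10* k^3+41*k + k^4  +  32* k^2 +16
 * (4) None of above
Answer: 4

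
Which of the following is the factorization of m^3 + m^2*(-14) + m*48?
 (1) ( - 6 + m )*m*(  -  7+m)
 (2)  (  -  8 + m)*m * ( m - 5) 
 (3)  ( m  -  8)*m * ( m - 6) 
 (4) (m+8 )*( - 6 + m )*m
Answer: 3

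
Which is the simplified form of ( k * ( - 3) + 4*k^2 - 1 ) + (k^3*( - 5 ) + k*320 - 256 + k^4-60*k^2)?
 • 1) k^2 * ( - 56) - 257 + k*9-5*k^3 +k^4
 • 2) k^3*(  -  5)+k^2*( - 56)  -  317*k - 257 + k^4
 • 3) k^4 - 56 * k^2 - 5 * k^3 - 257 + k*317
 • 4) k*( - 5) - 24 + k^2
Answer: 3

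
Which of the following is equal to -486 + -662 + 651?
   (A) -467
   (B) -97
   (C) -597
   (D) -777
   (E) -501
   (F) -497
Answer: F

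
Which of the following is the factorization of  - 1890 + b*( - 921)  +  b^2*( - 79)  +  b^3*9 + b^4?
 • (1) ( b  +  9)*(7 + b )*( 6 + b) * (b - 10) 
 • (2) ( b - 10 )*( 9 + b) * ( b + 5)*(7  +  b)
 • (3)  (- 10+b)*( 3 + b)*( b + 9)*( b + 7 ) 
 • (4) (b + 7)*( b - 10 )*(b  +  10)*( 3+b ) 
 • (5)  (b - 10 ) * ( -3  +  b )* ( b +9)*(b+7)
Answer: 3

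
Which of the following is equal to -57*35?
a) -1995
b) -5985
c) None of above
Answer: a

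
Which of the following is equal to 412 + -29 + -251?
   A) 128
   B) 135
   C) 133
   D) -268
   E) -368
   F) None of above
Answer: F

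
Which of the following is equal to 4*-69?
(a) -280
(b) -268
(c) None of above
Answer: c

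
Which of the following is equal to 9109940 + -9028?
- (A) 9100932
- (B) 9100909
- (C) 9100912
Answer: C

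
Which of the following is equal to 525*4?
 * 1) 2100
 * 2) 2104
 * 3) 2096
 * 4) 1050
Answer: 1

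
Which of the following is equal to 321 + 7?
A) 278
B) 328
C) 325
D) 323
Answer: B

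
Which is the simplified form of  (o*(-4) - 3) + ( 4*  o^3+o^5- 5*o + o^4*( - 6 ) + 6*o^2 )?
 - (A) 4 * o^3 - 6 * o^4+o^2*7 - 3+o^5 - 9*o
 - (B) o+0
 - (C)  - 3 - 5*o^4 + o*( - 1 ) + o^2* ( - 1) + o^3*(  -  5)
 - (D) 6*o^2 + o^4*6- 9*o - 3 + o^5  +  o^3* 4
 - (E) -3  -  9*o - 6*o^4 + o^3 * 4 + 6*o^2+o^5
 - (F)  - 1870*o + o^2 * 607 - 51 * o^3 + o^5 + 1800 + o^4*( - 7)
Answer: E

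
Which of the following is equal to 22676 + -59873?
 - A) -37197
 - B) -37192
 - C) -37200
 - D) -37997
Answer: A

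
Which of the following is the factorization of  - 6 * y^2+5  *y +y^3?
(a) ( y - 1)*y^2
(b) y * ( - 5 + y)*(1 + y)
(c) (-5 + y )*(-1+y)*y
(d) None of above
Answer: c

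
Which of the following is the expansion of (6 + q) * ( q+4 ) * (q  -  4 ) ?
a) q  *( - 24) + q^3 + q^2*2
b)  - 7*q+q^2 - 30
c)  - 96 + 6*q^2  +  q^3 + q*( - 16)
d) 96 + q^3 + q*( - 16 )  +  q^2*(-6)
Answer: c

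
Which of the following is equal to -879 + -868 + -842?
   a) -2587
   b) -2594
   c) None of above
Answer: c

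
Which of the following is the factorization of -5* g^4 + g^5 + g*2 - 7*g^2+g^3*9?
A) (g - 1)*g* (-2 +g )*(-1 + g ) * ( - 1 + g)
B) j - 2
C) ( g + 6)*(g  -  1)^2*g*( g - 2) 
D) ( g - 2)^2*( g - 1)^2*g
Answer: A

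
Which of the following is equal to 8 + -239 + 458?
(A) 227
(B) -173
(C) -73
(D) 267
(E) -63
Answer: A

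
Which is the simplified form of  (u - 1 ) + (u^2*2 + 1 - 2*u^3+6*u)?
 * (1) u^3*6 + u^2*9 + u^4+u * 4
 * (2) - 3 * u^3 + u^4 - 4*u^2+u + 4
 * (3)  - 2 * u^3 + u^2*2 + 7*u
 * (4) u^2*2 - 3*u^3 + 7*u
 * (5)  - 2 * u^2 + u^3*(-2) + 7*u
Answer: 3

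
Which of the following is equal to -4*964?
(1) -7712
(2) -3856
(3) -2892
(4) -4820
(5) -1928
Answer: 2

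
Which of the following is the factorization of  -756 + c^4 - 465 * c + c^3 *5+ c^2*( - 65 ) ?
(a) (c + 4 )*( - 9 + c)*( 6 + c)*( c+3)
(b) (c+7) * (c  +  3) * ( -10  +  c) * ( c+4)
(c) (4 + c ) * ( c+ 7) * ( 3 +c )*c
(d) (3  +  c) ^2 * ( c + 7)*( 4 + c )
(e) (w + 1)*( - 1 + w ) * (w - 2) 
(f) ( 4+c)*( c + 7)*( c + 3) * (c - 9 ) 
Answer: f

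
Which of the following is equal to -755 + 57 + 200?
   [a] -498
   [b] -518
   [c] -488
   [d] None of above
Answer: a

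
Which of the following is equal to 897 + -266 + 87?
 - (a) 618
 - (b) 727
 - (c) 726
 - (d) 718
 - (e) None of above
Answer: d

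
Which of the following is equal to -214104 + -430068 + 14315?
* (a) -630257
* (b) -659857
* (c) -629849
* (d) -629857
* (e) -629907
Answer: d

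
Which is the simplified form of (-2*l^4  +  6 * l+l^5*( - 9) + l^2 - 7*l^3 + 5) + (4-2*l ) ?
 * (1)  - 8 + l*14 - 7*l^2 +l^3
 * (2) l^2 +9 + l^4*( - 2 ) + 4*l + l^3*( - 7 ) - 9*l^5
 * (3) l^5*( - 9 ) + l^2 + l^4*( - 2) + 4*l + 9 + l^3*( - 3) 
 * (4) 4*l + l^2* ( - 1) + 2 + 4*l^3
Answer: 2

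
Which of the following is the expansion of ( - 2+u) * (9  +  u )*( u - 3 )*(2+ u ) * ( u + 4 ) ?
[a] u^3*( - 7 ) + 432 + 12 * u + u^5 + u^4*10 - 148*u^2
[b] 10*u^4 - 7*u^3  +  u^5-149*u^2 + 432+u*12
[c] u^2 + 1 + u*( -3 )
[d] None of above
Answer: a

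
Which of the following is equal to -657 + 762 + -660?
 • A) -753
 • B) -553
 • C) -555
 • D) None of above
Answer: C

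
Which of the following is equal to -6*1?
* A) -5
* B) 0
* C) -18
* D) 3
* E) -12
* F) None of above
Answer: F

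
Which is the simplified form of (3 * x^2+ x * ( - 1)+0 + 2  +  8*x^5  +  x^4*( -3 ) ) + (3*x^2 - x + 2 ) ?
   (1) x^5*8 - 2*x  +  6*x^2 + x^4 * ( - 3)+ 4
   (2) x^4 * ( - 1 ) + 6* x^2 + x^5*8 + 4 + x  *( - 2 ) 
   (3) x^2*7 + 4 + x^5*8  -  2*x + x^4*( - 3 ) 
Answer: 1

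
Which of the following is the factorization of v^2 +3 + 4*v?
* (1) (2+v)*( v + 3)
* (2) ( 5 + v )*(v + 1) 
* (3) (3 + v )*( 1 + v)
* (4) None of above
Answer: 3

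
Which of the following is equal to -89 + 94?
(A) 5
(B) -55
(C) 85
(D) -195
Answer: A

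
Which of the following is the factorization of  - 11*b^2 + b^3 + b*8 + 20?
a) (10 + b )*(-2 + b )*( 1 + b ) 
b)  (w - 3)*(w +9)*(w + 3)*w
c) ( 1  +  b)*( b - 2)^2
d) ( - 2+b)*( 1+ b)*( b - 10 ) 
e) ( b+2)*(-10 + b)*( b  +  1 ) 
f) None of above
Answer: d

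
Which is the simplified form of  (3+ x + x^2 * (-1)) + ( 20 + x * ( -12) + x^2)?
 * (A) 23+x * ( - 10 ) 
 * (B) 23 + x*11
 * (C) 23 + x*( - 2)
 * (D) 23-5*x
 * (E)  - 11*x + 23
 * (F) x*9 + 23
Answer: E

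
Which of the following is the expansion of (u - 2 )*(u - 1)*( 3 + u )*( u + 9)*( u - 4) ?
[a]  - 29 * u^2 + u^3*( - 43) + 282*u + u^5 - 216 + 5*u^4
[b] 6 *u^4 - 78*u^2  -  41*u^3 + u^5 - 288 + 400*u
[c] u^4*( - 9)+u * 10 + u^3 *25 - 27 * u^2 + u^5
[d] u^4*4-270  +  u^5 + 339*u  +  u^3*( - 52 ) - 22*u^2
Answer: a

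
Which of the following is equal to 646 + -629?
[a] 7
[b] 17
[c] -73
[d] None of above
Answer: b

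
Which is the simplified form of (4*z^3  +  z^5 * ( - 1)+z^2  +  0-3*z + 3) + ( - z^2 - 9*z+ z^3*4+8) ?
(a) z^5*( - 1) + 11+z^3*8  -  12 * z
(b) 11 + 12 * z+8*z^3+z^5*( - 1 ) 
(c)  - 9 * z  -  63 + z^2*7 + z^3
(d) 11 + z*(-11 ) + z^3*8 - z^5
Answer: a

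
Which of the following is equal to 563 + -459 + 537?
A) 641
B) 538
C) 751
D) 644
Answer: A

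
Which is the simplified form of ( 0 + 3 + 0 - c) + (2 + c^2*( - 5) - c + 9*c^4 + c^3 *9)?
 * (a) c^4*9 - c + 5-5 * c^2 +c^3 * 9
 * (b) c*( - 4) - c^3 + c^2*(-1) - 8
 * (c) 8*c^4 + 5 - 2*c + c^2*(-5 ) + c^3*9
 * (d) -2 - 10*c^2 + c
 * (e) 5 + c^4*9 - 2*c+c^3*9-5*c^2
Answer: e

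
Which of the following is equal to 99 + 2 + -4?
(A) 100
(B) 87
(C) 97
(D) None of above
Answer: C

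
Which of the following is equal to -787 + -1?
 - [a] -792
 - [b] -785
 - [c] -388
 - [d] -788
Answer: d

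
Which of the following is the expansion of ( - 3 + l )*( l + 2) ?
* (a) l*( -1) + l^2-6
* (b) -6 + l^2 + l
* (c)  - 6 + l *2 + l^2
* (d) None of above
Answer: a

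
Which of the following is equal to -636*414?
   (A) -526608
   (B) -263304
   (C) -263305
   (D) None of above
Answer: B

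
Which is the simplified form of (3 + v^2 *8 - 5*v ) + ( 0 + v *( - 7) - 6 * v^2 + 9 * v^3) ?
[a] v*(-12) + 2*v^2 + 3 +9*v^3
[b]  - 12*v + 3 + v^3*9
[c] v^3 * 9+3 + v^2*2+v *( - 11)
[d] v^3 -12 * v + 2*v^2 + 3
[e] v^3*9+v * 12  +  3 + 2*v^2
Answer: a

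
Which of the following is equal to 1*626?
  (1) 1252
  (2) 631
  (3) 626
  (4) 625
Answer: 3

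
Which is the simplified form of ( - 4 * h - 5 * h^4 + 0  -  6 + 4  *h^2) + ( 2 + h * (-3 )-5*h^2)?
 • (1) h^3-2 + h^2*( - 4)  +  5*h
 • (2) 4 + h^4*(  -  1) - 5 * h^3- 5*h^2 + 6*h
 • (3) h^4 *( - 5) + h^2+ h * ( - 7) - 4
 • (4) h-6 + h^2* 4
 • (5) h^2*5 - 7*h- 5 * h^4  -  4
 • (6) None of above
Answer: 6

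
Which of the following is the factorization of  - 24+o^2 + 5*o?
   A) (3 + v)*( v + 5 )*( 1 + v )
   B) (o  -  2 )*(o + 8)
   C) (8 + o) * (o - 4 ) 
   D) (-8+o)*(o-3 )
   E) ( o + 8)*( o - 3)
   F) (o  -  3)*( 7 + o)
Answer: E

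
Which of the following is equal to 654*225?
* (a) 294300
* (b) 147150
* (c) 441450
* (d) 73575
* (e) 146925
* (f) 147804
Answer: b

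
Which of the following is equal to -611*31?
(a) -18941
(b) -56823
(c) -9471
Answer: a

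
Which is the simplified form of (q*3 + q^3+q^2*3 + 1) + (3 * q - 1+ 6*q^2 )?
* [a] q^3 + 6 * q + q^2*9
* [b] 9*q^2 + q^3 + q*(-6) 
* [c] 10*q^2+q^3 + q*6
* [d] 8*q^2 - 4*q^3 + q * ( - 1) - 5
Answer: a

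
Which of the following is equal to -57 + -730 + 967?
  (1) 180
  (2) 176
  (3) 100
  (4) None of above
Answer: 1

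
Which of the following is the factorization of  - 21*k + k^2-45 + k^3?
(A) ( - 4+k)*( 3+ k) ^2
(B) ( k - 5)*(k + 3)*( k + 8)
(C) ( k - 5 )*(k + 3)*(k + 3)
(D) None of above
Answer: C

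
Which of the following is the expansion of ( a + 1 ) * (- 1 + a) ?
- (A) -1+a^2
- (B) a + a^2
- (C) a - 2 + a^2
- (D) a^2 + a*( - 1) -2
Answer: A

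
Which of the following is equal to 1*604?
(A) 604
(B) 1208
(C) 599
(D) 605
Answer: A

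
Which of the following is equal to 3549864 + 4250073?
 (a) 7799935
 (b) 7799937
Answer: b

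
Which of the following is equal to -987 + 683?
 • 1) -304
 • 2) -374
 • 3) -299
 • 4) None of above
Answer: 1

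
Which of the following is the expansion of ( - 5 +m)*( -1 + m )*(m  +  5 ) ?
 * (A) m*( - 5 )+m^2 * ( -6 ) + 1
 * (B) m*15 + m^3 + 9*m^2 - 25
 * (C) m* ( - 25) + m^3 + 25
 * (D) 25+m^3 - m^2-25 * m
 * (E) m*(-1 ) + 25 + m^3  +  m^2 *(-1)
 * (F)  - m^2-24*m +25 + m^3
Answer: D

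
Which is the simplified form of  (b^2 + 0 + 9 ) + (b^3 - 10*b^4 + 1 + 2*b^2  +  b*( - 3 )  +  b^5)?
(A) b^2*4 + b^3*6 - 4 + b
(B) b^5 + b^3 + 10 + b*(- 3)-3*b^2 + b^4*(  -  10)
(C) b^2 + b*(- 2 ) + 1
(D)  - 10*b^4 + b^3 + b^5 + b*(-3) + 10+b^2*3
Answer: D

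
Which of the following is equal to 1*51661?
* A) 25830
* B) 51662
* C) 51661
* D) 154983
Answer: C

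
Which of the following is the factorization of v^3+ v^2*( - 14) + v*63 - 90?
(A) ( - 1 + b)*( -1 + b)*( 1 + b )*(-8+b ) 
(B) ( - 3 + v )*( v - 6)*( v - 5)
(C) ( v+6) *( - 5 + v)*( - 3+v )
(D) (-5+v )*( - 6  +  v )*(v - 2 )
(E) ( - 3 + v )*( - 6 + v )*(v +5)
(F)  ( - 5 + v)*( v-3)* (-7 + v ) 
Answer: B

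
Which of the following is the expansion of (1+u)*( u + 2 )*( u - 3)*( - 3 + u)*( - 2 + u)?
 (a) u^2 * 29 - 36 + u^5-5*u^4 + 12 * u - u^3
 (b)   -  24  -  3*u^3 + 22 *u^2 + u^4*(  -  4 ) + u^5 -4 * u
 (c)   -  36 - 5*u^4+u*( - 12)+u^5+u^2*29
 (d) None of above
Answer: d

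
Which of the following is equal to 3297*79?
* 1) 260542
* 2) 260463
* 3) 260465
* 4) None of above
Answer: 2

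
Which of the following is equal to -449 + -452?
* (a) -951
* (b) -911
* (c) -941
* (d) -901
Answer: d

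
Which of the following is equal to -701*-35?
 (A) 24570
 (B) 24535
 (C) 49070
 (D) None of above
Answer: B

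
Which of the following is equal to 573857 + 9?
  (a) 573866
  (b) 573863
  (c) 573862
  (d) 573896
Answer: a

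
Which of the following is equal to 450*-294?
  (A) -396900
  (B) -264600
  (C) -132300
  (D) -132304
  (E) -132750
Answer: C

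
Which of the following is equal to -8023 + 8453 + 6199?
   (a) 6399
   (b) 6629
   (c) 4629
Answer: b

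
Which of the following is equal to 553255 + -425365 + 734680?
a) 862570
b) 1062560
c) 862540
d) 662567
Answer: a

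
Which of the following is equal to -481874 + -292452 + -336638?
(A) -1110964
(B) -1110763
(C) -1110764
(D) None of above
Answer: A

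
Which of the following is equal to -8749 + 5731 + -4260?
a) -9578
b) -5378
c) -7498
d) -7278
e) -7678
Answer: d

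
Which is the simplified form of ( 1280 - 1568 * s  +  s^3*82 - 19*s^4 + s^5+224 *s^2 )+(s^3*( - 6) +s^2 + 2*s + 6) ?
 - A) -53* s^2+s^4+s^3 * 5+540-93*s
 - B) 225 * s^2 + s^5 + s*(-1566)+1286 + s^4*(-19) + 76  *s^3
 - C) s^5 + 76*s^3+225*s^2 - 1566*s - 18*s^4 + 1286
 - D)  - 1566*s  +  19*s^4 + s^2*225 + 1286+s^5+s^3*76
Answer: B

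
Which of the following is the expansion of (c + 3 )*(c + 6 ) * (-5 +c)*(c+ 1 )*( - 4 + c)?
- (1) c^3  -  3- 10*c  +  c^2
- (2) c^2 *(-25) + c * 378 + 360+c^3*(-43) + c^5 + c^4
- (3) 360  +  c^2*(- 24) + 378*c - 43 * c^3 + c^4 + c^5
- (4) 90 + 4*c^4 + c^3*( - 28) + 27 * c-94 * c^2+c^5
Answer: 2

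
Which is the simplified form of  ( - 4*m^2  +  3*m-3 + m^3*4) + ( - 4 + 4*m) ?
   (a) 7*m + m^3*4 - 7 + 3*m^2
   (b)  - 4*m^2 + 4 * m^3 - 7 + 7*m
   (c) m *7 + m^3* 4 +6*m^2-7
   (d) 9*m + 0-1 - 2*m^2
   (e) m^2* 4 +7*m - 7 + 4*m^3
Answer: b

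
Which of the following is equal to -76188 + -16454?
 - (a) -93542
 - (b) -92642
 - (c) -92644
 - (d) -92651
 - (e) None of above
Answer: b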